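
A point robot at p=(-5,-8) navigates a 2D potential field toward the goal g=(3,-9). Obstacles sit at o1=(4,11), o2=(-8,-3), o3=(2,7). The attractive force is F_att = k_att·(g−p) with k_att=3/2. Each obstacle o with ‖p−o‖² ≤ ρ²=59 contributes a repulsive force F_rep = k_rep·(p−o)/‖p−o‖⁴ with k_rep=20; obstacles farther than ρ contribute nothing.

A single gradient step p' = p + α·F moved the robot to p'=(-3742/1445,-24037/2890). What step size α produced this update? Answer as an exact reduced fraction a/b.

α = 1/5

F_att = 3/2·(g−p) = 3/2·(8,-1) = (12.0000,-1.5000)
o1: d²=442 > ρ²=59 → inactive
o2: d²=34 ≤ ρ²=59; F_rep = 20·(3,-5)/34² = (0.0519,-0.0865)
o3: d²=274 > ρ²=59 → inactive
F = F_att + ΣF_rep = (12.0519,-1.5865)
Δp = p'−p = (2.4104,-0.3173); α = Δx/Fx = (3483/1445) / (3483/289) = 1/5
check: Δy/Fy = (-917/2890) / (-917/578) = 1/5 ✓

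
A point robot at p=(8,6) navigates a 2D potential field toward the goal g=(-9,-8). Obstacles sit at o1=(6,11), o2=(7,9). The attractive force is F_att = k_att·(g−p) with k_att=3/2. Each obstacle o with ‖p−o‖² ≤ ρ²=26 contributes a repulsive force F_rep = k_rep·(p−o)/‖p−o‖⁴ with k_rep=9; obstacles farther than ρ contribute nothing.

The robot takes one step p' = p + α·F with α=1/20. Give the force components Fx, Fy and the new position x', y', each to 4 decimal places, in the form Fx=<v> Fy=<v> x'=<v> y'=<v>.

F_att = 3/2·(g−p) = 3/2·(-17,-14) = (-25.5000,-21.0000)
o1: d²=29 > ρ²=26 → inactive
o2: d²=10 ≤ ρ²=26; F_rep = 9·(1,-3)/10² = (0.0900,-0.2700)
F = F_att + ΣF_rep = (-25.4100,-21.2700)
p' = p + 1/20·F = (6.7295,4.9365)

Fx=-25.4100 Fy=-21.2700 x'=6.7295 y'=4.9365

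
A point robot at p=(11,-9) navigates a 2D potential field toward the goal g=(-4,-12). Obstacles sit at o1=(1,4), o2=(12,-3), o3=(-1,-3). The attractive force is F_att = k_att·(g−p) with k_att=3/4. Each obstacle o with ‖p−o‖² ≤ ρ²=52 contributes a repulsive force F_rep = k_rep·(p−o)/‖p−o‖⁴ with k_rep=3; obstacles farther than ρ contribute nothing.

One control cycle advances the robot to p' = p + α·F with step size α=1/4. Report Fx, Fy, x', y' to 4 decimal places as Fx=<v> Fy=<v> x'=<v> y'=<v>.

Fx=-11.2522 Fy=-2.2631 x'=8.1870 y'=-9.5658

F_att = 3/4·(g−p) = 3/4·(-15,-3) = (-11.2500,-2.2500)
o1: d²=269 > ρ²=52 → inactive
o2: d²=37 ≤ ρ²=52; F_rep = 3·(-1,-6)/37² = (-0.0022,-0.0131)
o3: d²=180 > ρ²=52 → inactive
F = F_att + ΣF_rep = (-11.2522,-2.2631)
p' = p + 1/4·F = (8.1870,-9.5658)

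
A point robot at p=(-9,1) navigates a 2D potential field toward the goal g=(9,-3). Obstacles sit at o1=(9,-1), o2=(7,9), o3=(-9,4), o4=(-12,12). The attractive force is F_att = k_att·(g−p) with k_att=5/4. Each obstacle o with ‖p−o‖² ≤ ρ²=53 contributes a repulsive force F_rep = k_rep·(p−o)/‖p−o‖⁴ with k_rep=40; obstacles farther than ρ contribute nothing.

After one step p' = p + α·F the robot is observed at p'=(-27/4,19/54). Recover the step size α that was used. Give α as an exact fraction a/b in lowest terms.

α = 1/10

F_att = 5/4·(g−p) = 5/4·(18,-4) = (22.5000,-5.0000)
o1: d²=328 > ρ²=53 → inactive
o2: d²=320 > ρ²=53 → inactive
o3: d²=9 ≤ ρ²=53; F_rep = 40·(0,-3)/9² = (0.0000,-1.4815)
o4: d²=130 > ρ²=53 → inactive
F = F_att + ΣF_rep = (22.5000,-6.4815)
Δp = p'−p = (2.2500,-0.6481); α = Δx/Fx = (9/4) / (45/2) = 1/10
check: Δy/Fy = (-35/54) / (-175/27) = 1/10 ✓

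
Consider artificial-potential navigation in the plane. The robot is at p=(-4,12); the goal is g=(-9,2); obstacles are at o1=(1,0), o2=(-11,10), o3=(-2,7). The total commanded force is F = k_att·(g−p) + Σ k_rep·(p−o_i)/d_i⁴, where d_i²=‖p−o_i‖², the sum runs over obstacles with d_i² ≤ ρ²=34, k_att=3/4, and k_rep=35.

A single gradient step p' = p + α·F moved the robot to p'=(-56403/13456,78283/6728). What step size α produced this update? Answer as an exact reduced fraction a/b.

α = 1/20

F_att = 3/4·(g−p) = 3/4·(-5,-10) = (-3.7500,-7.5000)
o1: d²=169 > ρ²=34 → inactive
o2: d²=53 > ρ²=34 → inactive
o3: d²=29 ≤ ρ²=34; F_rep = 35·(-2,5)/29² = (-0.0832,0.2081)
F = F_att + ΣF_rep = (-3.8332,-7.2919)
Δp = p'−p = (-0.1917,-0.3646); α = Δx/Fx = (-2579/13456) / (-12895/3364) = 1/20
check: Δy/Fy = (-2453/6728) / (-12265/1682) = 1/20 ✓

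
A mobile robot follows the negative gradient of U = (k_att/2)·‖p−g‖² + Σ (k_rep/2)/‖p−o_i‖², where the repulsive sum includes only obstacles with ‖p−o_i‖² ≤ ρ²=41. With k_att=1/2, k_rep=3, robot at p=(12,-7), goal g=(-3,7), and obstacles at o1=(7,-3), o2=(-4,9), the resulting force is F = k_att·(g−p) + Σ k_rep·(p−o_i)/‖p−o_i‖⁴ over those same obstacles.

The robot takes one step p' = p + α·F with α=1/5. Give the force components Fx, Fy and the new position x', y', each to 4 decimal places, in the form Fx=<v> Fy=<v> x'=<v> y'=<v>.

F_att = 1/2·(g−p) = 1/2·(-15,14) = (-7.5000,7.0000)
o1: d²=41 ≤ ρ²=41; F_rep = 3·(5,-4)/41² = (0.0089,-0.0071)
o2: d²=512 > ρ²=41 → inactive
F = F_att + ΣF_rep = (-7.4911,6.9929)
p' = p + 1/5·F = (10.5018,-5.6014)

Fx=-7.4911 Fy=6.9929 x'=10.5018 y'=-5.6014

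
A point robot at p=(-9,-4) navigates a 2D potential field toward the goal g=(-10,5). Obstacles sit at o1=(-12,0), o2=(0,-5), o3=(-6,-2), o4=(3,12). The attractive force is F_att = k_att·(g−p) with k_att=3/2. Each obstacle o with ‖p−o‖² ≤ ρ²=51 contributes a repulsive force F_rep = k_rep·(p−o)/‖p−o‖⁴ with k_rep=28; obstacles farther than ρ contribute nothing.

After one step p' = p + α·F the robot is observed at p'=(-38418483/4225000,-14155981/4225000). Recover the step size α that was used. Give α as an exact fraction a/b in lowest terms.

F_att = 3/2·(g−p) = 3/2·(-1,9) = (-1.5000,13.5000)
o1: d²=25 ≤ ρ²=51; F_rep = 28·(3,-4)/25² = (0.1344,-0.1792)
o2: d²=82 > ρ²=51 → inactive
o3: d²=13 ≤ ρ²=51; F_rep = 28·(-3,-2)/13² = (-0.4970,-0.3314)
o4: d²=400 > ρ²=51 → inactive
F = F_att + ΣF_rep = (-1.8626,12.9894)
Δp = p'−p = (-0.0931,0.6495); α = Δx/Fx = (-393483/4225000) / (-393483/211250) = 1/20
check: Δy/Fy = (2744019/4225000) / (2744019/211250) = 1/20 ✓

α = 1/20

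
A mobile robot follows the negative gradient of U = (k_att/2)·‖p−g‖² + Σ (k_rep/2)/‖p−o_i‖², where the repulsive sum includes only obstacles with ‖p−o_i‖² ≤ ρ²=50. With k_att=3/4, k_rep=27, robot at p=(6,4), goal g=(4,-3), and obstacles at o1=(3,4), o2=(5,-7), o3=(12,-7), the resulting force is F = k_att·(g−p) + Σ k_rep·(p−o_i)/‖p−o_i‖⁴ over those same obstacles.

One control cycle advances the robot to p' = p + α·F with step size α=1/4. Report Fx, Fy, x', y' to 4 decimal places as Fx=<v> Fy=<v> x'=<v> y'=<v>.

F_att = 3/4·(g−p) = 3/4·(-2,-7) = (-1.5000,-5.2500)
o1: d²=9 ≤ ρ²=50; F_rep = 27·(3,0)/9² = (1.0000,0.0000)
o2: d²=122 > ρ²=50 → inactive
o3: d²=157 > ρ²=50 → inactive
F = F_att + ΣF_rep = (-0.5000,-5.2500)
p' = p + 1/4·F = (5.8750,2.6875)

Fx=-0.5000 Fy=-5.2500 x'=5.8750 y'=2.6875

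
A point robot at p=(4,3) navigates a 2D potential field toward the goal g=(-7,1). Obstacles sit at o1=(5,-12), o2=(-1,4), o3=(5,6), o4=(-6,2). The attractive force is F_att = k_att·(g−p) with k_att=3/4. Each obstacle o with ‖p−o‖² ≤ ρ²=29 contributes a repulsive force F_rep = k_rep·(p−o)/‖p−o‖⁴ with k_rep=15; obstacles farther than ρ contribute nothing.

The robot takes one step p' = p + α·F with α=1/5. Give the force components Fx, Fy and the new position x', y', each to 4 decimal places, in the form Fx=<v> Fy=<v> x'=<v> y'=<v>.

Fx=-8.2891 Fy=-1.9722 x'=2.3422 y'=2.6056

F_att = 3/4·(g−p) = 3/4·(-11,-2) = (-8.2500,-1.5000)
o1: d²=226 > ρ²=29 → inactive
o2: d²=26 ≤ ρ²=29; F_rep = 15·(5,-1)/26² = (0.1109,-0.0222)
o3: d²=10 ≤ ρ²=29; F_rep = 15·(-1,-3)/10² = (-0.1500,-0.4500)
o4: d²=101 > ρ²=29 → inactive
F = F_att + ΣF_rep = (-8.2891,-1.9722)
p' = p + 1/5·F = (2.3422,2.6056)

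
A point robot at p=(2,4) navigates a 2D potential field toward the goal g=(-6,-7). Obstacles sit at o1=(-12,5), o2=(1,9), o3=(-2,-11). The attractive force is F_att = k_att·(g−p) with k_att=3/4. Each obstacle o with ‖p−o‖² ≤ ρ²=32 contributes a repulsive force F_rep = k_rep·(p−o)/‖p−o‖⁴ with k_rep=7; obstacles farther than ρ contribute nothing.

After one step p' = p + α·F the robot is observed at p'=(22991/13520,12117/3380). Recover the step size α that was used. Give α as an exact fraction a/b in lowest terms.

F_att = 3/4·(g−p) = 3/4·(-8,-11) = (-6.0000,-8.2500)
o1: d²=197 > ρ²=32 → inactive
o2: d²=26 ≤ ρ²=32; F_rep = 7·(1,-5)/26² = (0.0104,-0.0518)
o3: d²=241 > ρ²=32 → inactive
F = F_att + ΣF_rep = (-5.9896,-8.3018)
Δp = p'−p = (-0.2995,-0.4151); α = Δx/Fx = (-4049/13520) / (-4049/676) = 1/20
check: Δy/Fy = (-1403/3380) / (-1403/169) = 1/20 ✓

α = 1/20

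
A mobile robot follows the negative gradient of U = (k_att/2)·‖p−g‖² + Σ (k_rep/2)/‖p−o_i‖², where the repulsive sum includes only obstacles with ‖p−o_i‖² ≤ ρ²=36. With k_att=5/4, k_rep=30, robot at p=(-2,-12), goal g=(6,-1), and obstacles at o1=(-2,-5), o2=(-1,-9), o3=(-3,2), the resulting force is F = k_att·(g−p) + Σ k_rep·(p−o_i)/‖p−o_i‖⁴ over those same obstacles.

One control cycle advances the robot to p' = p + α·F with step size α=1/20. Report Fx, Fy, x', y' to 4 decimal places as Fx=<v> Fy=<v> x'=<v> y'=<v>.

Fx=9.7000 Fy=12.8500 x'=-1.5150 y'=-11.3575

F_att = 5/4·(g−p) = 5/4·(8,11) = (10.0000,13.7500)
o1: d²=49 > ρ²=36 → inactive
o2: d²=10 ≤ ρ²=36; F_rep = 30·(-1,-3)/10² = (-0.3000,-0.9000)
o3: d²=197 > ρ²=36 → inactive
F = F_att + ΣF_rep = (9.7000,12.8500)
p' = p + 1/20·F = (-1.5150,-11.3575)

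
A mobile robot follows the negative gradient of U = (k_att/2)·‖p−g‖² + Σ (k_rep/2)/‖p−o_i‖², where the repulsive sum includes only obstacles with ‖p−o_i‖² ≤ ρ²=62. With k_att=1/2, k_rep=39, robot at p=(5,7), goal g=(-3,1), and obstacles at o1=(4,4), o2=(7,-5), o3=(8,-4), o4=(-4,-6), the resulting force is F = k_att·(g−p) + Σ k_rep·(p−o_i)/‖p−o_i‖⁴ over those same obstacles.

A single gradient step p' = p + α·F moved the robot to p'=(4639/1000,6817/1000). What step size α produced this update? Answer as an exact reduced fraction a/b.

F_att = 1/2·(g−p) = 1/2·(-8,-6) = (-4.0000,-3.0000)
o1: d²=10 ≤ ρ²=62; F_rep = 39·(1,3)/10² = (0.3900,1.1700)
o2: d²=148 > ρ²=62 → inactive
o3: d²=130 > ρ²=62 → inactive
o4: d²=250 > ρ²=62 → inactive
F = F_att + ΣF_rep = (-3.6100,-1.8300)
Δp = p'−p = (-0.3610,-0.1830); α = Δx/Fx = (-361/1000) / (-361/100) = 1/10
check: Δy/Fy = (-183/1000) / (-183/100) = 1/10 ✓

α = 1/10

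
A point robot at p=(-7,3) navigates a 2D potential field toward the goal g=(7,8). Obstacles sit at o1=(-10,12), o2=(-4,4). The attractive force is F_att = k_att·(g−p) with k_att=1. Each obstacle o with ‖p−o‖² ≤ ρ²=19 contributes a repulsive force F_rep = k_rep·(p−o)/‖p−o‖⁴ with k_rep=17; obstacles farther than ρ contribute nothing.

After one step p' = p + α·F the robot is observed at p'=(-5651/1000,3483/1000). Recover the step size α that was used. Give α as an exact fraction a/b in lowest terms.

α = 1/10

F_att = 1·(g−p) = 1·(14,5) = (14.0000,5.0000)
o1: d²=90 > ρ²=19 → inactive
o2: d²=10 ≤ ρ²=19; F_rep = 17·(-3,-1)/10² = (-0.5100,-0.1700)
F = F_att + ΣF_rep = (13.4900,4.8300)
Δp = p'−p = (1.3490,0.4830); α = Δx/Fx = (1349/1000) / (1349/100) = 1/10
check: Δy/Fy = (483/1000) / (483/100) = 1/10 ✓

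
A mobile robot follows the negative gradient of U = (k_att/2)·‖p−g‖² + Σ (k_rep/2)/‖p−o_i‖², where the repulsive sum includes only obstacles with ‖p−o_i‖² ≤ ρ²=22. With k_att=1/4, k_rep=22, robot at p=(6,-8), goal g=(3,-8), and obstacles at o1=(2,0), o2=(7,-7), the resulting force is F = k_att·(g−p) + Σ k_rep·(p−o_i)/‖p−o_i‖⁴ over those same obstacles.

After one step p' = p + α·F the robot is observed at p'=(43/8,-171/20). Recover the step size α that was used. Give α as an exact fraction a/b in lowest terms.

F_att = 1/4·(g−p) = 1/4·(-3,0) = (-0.7500,0.0000)
o1: d²=80 > ρ²=22 → inactive
o2: d²=2 ≤ ρ²=22; F_rep = 22·(-1,-1)/2² = (-5.5000,-5.5000)
F = F_att + ΣF_rep = (-6.2500,-5.5000)
Δp = p'−p = (-0.6250,-0.5500); α = Δx/Fx = (-5/8) / (-25/4) = 1/10
check: Δy/Fy = (-11/20) / (-11/2) = 1/10 ✓

α = 1/10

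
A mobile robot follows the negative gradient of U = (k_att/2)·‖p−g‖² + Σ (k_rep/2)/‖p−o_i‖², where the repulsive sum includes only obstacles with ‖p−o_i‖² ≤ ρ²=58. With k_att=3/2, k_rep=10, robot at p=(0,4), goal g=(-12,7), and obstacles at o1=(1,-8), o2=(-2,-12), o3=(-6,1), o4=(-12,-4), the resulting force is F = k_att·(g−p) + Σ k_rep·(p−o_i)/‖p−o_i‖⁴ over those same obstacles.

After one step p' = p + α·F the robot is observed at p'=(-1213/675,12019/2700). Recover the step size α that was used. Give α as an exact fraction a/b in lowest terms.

α = 1/10

F_att = 3/2·(g−p) = 3/2·(-12,3) = (-18.0000,4.5000)
o1: d²=145 > ρ²=58 → inactive
o2: d²=260 > ρ²=58 → inactive
o3: d²=45 ≤ ρ²=58; F_rep = 10·(6,3)/45² = (0.0296,0.0148)
o4: d²=208 > ρ²=58 → inactive
F = F_att + ΣF_rep = (-17.9704,4.5148)
Δp = p'−p = (-1.7970,0.4515); α = Δx/Fx = (-1213/675) / (-2426/135) = 1/10
check: Δy/Fy = (1219/2700) / (1219/270) = 1/10 ✓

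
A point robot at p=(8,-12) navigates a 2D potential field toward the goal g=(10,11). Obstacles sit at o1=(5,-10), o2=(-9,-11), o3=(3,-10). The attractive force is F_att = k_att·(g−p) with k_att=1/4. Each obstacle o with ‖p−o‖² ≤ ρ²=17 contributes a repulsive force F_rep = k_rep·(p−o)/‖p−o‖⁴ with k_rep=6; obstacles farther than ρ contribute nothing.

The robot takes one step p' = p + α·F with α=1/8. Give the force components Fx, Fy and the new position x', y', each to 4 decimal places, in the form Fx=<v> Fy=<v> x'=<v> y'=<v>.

F_att = 1/4·(g−p) = 1/4·(2,23) = (0.5000,5.7500)
o1: d²=13 ≤ ρ²=17; F_rep = 6·(3,-2)/13² = (0.1065,-0.0710)
o2: d²=290 > ρ²=17 → inactive
o3: d²=29 > ρ²=17 → inactive
F = F_att + ΣF_rep = (0.6065,5.6790)
p' = p + 1/8·F = (8.0758,-11.2901)

Fx=0.6065 Fy=5.6790 x'=8.0758 y'=-11.2901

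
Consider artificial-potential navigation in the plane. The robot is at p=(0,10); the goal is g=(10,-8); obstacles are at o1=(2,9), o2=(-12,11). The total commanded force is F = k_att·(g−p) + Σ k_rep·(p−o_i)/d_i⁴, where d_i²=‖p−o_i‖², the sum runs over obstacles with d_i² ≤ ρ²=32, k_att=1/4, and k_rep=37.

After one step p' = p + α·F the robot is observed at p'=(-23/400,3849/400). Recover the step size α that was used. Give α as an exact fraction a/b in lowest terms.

α = 1/8

F_att = 1/4·(g−p) = 1/4·(10,-18) = (2.5000,-4.5000)
o1: d²=5 ≤ ρ²=32; F_rep = 37·(-2,1)/5² = (-2.9600,1.4800)
o2: d²=145 > ρ²=32 → inactive
F = F_att + ΣF_rep = (-0.4600,-3.0200)
Δp = p'−p = (-0.0575,-0.3775); α = Δx/Fx = (-23/400) / (-23/50) = 1/8
check: Δy/Fy = (-151/400) / (-151/50) = 1/8 ✓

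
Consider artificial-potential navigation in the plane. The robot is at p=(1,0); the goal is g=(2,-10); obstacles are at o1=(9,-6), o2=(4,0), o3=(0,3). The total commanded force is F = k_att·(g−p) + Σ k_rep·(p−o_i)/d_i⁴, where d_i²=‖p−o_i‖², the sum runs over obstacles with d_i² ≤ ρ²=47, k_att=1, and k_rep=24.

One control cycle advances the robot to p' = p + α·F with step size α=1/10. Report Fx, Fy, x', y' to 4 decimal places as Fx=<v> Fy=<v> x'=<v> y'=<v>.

F_att = 1·(g−p) = 1·(1,-10) = (1.0000,-10.0000)
o1: d²=100 > ρ²=47 → inactive
o2: d²=9 ≤ ρ²=47; F_rep = 24·(-3,0)/9² = (-0.8889,0.0000)
o3: d²=10 ≤ ρ²=47; F_rep = 24·(1,-3)/10² = (0.2400,-0.7200)
F = F_att + ΣF_rep = (0.3511,-10.7200)
p' = p + 1/10·F = (1.0351,-1.0720)

Fx=0.3511 Fy=-10.7200 x'=1.0351 y'=-1.0720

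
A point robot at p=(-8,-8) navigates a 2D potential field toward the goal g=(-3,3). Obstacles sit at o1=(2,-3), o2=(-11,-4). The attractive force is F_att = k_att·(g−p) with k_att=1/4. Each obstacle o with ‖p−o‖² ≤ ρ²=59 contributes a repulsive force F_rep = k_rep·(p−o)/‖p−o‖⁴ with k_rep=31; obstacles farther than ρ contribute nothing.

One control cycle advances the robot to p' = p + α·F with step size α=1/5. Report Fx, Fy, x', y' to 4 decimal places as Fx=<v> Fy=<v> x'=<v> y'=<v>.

F_att = 1/4·(g−p) = 1/4·(5,11) = (1.2500,2.7500)
o1: d²=125 > ρ²=59 → inactive
o2: d²=25 ≤ ρ²=59; F_rep = 31·(3,-4)/25² = (0.1488,-0.1984)
F = F_att + ΣF_rep = (1.3988,2.5516)
p' = p + 1/5·F = (-7.7202,-7.4897)

Fx=1.3988 Fy=2.5516 x'=-7.7202 y'=-7.4897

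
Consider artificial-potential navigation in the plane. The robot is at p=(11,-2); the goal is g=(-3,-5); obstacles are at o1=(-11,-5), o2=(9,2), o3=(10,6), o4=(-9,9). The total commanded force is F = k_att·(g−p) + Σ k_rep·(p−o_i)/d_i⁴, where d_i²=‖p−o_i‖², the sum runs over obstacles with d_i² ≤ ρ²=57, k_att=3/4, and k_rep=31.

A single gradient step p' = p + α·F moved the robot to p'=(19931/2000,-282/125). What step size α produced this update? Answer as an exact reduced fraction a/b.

α = 1/10

F_att = 3/4·(g−p) = 3/4·(-14,-3) = (-10.5000,-2.2500)
o1: d²=493 > ρ²=57 → inactive
o2: d²=20 ≤ ρ²=57; F_rep = 31·(2,-4)/20² = (0.1550,-0.3100)
o3: d²=65 > ρ²=57 → inactive
o4: d²=521 > ρ²=57 → inactive
F = F_att + ΣF_rep = (-10.3450,-2.5600)
Δp = p'−p = (-1.0345,-0.2560); α = Δx/Fx = (-2069/2000) / (-2069/200) = 1/10
check: Δy/Fy = (-32/125) / (-64/25) = 1/10 ✓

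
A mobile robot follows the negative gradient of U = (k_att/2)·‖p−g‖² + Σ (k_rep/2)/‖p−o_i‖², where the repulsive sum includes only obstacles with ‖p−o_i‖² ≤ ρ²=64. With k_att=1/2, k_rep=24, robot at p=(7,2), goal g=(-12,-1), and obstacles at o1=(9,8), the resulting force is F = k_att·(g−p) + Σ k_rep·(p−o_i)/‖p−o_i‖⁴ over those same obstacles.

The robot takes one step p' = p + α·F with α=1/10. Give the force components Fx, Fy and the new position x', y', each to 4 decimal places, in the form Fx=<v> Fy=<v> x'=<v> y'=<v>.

Fx=-9.5300 Fy=-1.5900 x'=6.0470 y'=1.8410

F_att = 1/2·(g−p) = 1/2·(-19,-3) = (-9.5000,-1.5000)
o1: d²=40 ≤ ρ²=64; F_rep = 24·(-2,-6)/40² = (-0.0300,-0.0900)
F = F_att + ΣF_rep = (-9.5300,-1.5900)
p' = p + 1/10·F = (6.0470,1.8410)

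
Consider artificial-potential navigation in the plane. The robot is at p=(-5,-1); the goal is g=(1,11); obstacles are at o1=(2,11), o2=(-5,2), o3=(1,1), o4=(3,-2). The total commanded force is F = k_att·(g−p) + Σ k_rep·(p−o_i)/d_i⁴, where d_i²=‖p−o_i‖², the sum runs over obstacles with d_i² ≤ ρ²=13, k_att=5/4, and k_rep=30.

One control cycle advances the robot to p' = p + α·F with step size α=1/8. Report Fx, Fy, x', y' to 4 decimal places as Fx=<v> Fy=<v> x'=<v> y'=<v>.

F_att = 5/4·(g−p) = 5/4·(6,12) = (7.5000,15.0000)
o1: d²=193 > ρ²=13 → inactive
o2: d²=9 ≤ ρ²=13; F_rep = 30·(0,-3)/9² = (0.0000,-1.1111)
o3: d²=40 > ρ²=13 → inactive
o4: d²=65 > ρ²=13 → inactive
F = F_att + ΣF_rep = (7.5000,13.8889)
p' = p + 1/8·F = (-4.0625,0.7361)

Fx=7.5000 Fy=13.8889 x'=-4.0625 y'=0.7361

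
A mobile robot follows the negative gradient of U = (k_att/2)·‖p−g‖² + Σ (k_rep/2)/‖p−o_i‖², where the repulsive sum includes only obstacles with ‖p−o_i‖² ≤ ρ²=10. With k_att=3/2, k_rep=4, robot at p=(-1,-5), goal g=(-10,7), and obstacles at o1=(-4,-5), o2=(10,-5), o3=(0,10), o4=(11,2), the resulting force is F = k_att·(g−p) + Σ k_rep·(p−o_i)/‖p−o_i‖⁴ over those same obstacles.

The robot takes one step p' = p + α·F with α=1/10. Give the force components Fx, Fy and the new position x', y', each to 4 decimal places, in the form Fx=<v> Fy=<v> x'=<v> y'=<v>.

F_att = 3/2·(g−p) = 3/2·(-9,12) = (-13.5000,18.0000)
o1: d²=9 ≤ ρ²=10; F_rep = 4·(3,0)/9² = (0.1481,0.0000)
o2: d²=121 > ρ²=10 → inactive
o3: d²=226 > ρ²=10 → inactive
o4: d²=193 > ρ²=10 → inactive
F = F_att + ΣF_rep = (-13.3519,18.0000)
p' = p + 1/10·F = (-2.3352,-3.2000)

Fx=-13.3519 Fy=18.0000 x'=-2.3352 y'=-3.2000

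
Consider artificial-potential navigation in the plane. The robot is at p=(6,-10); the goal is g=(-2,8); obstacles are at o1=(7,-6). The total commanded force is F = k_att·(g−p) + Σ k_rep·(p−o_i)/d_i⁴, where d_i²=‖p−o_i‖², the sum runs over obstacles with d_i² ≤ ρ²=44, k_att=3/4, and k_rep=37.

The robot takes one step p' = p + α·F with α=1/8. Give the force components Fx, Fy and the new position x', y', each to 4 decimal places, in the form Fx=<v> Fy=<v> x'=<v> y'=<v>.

Fx=-6.1280 Fy=12.9879 x'=5.2340 y'=-8.3765

F_att = 3/4·(g−p) = 3/4·(-8,18) = (-6.0000,13.5000)
o1: d²=17 ≤ ρ²=44; F_rep = 37·(-1,-4)/17² = (-0.1280,-0.5121)
F = F_att + ΣF_rep = (-6.1280,12.9879)
p' = p + 1/8·F = (5.2340,-8.3765)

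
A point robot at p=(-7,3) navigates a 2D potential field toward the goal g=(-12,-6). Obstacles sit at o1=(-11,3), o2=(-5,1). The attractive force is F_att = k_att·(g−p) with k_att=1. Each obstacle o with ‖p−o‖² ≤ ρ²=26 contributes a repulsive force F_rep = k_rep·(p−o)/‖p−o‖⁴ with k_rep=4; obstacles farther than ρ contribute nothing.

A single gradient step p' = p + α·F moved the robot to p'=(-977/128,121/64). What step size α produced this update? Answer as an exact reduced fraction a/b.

F_att = 1·(g−p) = 1·(-5,-9) = (-5.0000,-9.0000)
o1: d²=16 ≤ ρ²=26; F_rep = 4·(4,0)/16² = (0.0625,0.0000)
o2: d²=8 ≤ ρ²=26; F_rep = 4·(-2,2)/8² = (-0.1250,0.1250)
F = F_att + ΣF_rep = (-5.0625,-8.8750)
Δp = p'−p = (-0.6328,-1.1094); α = Δx/Fx = (-81/128) / (-81/16) = 1/8
check: Δy/Fy = (-71/64) / (-71/8) = 1/8 ✓

α = 1/8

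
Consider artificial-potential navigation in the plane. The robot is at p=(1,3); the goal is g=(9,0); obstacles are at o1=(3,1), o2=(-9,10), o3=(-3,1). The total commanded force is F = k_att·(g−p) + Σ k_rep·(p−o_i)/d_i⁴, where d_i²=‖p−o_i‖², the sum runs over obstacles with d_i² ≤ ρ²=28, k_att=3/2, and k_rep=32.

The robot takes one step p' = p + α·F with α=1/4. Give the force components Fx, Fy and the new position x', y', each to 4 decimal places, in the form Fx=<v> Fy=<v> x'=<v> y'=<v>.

Fx=11.3200 Fy=-3.3400 x'=3.8300 y'=2.1650

F_att = 3/2·(g−p) = 3/2·(8,-3) = (12.0000,-4.5000)
o1: d²=8 ≤ ρ²=28; F_rep = 32·(-2,2)/8² = (-1.0000,1.0000)
o2: d²=149 > ρ²=28 → inactive
o3: d²=20 ≤ ρ²=28; F_rep = 32·(4,2)/20² = (0.3200,0.1600)
F = F_att + ΣF_rep = (11.3200,-3.3400)
p' = p + 1/4·F = (3.8300,2.1650)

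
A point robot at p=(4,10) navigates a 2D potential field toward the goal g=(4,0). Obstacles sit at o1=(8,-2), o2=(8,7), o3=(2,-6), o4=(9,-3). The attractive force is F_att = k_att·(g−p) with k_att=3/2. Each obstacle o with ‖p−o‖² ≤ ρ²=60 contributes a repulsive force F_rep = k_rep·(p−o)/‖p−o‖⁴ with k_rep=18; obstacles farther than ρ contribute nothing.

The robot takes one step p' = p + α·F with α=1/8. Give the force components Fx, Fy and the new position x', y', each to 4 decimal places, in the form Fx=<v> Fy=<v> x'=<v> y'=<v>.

F_att = 3/2·(g−p) = 3/2·(0,-10) = (0.0000,-15.0000)
o1: d²=160 > ρ²=60 → inactive
o2: d²=25 ≤ ρ²=60; F_rep = 18·(-4,3)/25² = (-0.1152,0.0864)
o3: d²=260 > ρ²=60 → inactive
o4: d²=194 > ρ²=60 → inactive
F = F_att + ΣF_rep = (-0.1152,-14.9136)
p' = p + 1/8·F = (3.9856,8.1358)

Fx=-0.1152 Fy=-14.9136 x'=3.9856 y'=8.1358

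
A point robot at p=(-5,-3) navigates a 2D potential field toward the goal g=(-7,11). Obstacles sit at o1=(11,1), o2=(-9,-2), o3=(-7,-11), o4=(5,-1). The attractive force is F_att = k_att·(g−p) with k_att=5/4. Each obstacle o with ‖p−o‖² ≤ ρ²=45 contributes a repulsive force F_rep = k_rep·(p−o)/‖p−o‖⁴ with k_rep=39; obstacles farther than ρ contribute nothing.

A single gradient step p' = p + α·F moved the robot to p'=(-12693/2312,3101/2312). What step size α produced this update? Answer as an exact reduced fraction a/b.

F_att = 5/4·(g−p) = 5/4·(-2,14) = (-2.5000,17.5000)
o1: d²=272 > ρ²=45 → inactive
o2: d²=17 ≤ ρ²=45; F_rep = 39·(4,-1)/17² = (0.5398,-0.1349)
o3: d²=68 > ρ²=45 → inactive
o4: d²=104 > ρ²=45 → inactive
F = F_att + ΣF_rep = (-1.9602,17.3651)
Δp = p'−p = (-0.4901,4.3413); α = Δx/Fx = (-1133/2312) / (-1133/578) = 1/4
check: Δy/Fy = (10037/2312) / (10037/578) = 1/4 ✓

α = 1/4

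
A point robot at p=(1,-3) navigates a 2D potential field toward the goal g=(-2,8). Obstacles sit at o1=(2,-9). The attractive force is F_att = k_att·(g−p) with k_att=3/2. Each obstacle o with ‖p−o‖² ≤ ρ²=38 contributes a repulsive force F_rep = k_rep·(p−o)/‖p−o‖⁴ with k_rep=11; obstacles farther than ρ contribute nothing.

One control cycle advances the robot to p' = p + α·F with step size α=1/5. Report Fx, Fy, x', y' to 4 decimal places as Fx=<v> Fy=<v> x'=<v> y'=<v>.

F_att = 3/2·(g−p) = 3/2·(-3,11) = (-4.5000,16.5000)
o1: d²=37 ≤ ρ²=38; F_rep = 11·(-1,6)/37² = (-0.0080,0.0482)
F = F_att + ΣF_rep = (-4.5080,16.5482)
p' = p + 1/5·F = (0.0984,0.3096)

Fx=-4.5080 Fy=16.5482 x'=0.0984 y'=0.3096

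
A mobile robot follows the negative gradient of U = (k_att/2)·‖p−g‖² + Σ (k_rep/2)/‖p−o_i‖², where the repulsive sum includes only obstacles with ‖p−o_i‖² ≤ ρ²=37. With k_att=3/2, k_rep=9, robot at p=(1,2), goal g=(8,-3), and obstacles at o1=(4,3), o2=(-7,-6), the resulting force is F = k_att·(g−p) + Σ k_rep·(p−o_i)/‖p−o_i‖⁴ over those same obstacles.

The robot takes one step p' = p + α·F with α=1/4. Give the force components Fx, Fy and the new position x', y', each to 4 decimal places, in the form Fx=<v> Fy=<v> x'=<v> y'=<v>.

F_att = 3/2·(g−p) = 3/2·(7,-5) = (10.5000,-7.5000)
o1: d²=10 ≤ ρ²=37; F_rep = 9·(-3,-1)/10² = (-0.2700,-0.0900)
o2: d²=128 > ρ²=37 → inactive
F = F_att + ΣF_rep = (10.2300,-7.5900)
p' = p + 1/4·F = (3.5575,0.1025)

Fx=10.2300 Fy=-7.5900 x'=3.5575 y'=0.1025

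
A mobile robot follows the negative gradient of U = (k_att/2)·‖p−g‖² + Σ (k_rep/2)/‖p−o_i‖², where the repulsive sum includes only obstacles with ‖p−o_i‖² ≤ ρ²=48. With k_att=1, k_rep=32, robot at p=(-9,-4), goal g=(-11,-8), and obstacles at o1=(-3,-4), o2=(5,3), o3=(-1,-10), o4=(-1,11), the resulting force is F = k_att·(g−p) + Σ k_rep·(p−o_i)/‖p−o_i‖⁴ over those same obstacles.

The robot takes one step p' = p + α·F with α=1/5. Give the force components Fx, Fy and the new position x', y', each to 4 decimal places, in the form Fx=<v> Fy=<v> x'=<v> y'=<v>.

F_att = 1·(g−p) = 1·(-2,-4) = (-2.0000,-4.0000)
o1: d²=36 ≤ ρ²=48; F_rep = 32·(-6,0)/36² = (-0.1481,0.0000)
o2: d²=245 > ρ²=48 → inactive
o3: d²=100 > ρ²=48 → inactive
o4: d²=289 > ρ²=48 → inactive
F = F_att + ΣF_rep = (-2.1481,-4.0000)
p' = p + 1/5·F = (-9.4296,-4.8000)

Fx=-2.1481 Fy=-4.0000 x'=-9.4296 y'=-4.8000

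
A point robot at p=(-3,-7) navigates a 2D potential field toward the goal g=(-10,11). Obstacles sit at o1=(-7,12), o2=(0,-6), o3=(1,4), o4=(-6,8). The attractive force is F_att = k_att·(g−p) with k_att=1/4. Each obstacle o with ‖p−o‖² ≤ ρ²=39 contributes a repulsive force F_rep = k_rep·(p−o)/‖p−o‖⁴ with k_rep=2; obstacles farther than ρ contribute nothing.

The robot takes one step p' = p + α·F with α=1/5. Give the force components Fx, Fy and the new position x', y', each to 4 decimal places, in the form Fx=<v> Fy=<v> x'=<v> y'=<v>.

Fx=-1.8100 Fy=4.4800 x'=-3.3620 y'=-6.1040

F_att = 1/4·(g−p) = 1/4·(-7,18) = (-1.7500,4.5000)
o1: d²=377 > ρ²=39 → inactive
o2: d²=10 ≤ ρ²=39; F_rep = 2·(-3,-1)/10² = (-0.0600,-0.0200)
o3: d²=137 > ρ²=39 → inactive
o4: d²=234 > ρ²=39 → inactive
F = F_att + ΣF_rep = (-1.8100,4.4800)
p' = p + 1/5·F = (-3.3620,-6.1040)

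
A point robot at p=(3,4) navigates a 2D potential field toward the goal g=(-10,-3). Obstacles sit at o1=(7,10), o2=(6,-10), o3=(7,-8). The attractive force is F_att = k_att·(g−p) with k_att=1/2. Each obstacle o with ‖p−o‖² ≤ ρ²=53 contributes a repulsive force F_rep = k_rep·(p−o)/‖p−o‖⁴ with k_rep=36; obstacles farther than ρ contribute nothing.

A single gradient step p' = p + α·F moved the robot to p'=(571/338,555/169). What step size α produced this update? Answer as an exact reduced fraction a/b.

F_att = 1/2·(g−p) = 1/2·(-13,-7) = (-6.5000,-3.5000)
o1: d²=52 ≤ ρ²=53; F_rep = 36·(-4,-6)/52² = (-0.0533,-0.0799)
o2: d²=205 > ρ²=53 → inactive
o3: d²=160 > ρ²=53 → inactive
F = F_att + ΣF_rep = (-6.5533,-3.5799)
Δp = p'−p = (-1.3107,-0.7160); α = Δx/Fx = (-443/338) / (-2215/338) = 1/5
check: Δy/Fy = (-121/169) / (-605/169) = 1/5 ✓

α = 1/5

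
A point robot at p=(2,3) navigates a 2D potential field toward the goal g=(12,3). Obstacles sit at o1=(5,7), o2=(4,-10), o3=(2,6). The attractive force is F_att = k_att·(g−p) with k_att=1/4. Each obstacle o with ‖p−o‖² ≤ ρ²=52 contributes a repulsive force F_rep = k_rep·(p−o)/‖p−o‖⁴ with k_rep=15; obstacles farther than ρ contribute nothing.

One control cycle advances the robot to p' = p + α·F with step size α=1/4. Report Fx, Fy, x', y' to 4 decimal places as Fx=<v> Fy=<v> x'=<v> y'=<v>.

F_att = 1/4·(g−p) = 1/4·(10,0) = (2.5000,0.0000)
o1: d²=25 ≤ ρ²=52; F_rep = 15·(-3,-4)/25² = (-0.0720,-0.0960)
o2: d²=173 > ρ²=52 → inactive
o3: d²=9 ≤ ρ²=52; F_rep = 15·(0,-3)/9² = (0.0000,-0.5556)
F = F_att + ΣF_rep = (2.4280,-0.6516)
p' = p + 1/4·F = (2.6070,2.8371)

Fx=2.4280 Fy=-0.6516 x'=2.6070 y'=2.8371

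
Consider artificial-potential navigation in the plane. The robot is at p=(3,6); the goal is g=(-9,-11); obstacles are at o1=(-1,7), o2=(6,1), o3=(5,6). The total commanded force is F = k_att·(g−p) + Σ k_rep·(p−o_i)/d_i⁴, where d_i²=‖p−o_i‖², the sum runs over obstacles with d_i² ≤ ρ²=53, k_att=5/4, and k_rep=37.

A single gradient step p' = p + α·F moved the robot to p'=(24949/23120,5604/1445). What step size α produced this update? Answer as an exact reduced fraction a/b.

α = 1/10

F_att = 5/4·(g−p) = 5/4·(-12,-17) = (-15.0000,-21.2500)
o1: d²=17 ≤ ρ²=53; F_rep = 37·(4,-1)/17² = (0.5121,-0.1280)
o2: d²=34 ≤ ρ²=53; F_rep = 37·(-3,5)/34² = (-0.0960,0.1600)
o3: d²=4 ≤ ρ²=53; F_rep = 37·(-2,0)/4² = (-4.6250,0.0000)
F = F_att + ΣF_rep = (-19.2089,-21.2180)
Δp = p'−p = (-1.9209,-2.1218); α = Δx/Fx = (-44411/23120) / (-44411/2312) = 1/10
check: Δy/Fy = (-3066/1445) / (-6132/289) = 1/10 ✓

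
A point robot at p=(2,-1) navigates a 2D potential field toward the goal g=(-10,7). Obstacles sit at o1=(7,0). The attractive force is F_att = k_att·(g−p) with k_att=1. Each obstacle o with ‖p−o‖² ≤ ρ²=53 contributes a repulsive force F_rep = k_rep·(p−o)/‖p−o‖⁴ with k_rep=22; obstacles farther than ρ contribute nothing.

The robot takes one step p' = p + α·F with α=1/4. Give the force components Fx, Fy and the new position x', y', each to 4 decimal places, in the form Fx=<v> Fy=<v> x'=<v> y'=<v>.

F_att = 1·(g−p) = 1·(-12,8) = (-12.0000,8.0000)
o1: d²=26 ≤ ρ²=53; F_rep = 22·(-5,-1)/26² = (-0.1627,-0.0325)
F = F_att + ΣF_rep = (-12.1627,7.9675)
p' = p + 1/4·F = (-1.0407,0.9919)

Fx=-12.1627 Fy=7.9675 x'=-1.0407 y'=0.9919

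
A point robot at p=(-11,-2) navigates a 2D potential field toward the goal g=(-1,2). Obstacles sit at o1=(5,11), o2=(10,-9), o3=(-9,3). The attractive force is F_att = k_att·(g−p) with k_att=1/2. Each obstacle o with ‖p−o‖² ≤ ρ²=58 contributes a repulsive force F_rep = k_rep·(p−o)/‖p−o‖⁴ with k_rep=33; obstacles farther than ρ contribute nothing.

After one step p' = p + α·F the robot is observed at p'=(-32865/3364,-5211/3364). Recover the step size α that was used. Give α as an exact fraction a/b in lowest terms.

α = 1/4

F_att = 1/2·(g−p) = 1/2·(10,4) = (5.0000,2.0000)
o1: d²=425 > ρ²=58 → inactive
o2: d²=490 > ρ²=58 → inactive
o3: d²=29 ≤ ρ²=58; F_rep = 33·(-2,-5)/29² = (-0.0785,-0.1962)
F = F_att + ΣF_rep = (4.9215,1.8038)
Δp = p'−p = (1.2304,0.4510); α = Δx/Fx = (4139/3364) / (4139/841) = 1/4
check: Δy/Fy = (1517/3364) / (1517/841) = 1/4 ✓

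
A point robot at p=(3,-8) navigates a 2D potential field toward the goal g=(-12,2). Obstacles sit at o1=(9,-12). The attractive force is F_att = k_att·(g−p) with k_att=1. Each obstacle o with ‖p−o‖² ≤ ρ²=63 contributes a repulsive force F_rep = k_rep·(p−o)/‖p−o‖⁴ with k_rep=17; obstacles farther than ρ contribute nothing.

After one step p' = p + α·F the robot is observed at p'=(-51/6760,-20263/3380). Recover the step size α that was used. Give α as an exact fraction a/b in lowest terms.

α = 1/5

F_att = 1·(g−p) = 1·(-15,10) = (-15.0000,10.0000)
o1: d²=52 ≤ ρ²=63; F_rep = 17·(-6,4)/52² = (-0.0377,0.0251)
F = F_att + ΣF_rep = (-15.0377,10.0251)
Δp = p'−p = (-3.0075,2.0050); α = Δx/Fx = (-20331/6760) / (-20331/1352) = 1/5
check: Δy/Fy = (6777/3380) / (6777/676) = 1/5 ✓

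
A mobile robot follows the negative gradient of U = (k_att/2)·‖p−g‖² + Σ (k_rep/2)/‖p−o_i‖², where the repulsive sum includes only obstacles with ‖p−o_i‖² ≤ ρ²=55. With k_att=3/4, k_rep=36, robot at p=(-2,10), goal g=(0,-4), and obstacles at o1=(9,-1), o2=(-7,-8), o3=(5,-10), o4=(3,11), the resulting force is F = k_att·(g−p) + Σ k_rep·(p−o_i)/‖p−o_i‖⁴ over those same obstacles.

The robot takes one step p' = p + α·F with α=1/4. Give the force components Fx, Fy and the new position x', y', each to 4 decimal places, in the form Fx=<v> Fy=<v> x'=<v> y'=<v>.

Fx=1.2337 Fy=-10.5533 x'=-1.6916 y'=7.3617

F_att = 3/4·(g−p) = 3/4·(2,-14) = (1.5000,-10.5000)
o1: d²=242 > ρ²=55 → inactive
o2: d²=349 > ρ²=55 → inactive
o3: d²=449 > ρ²=55 → inactive
o4: d²=26 ≤ ρ²=55; F_rep = 36·(-5,-1)/26² = (-0.2663,-0.0533)
F = F_att + ΣF_rep = (1.2337,-10.5533)
p' = p + 1/4·F = (-1.6916,7.3617)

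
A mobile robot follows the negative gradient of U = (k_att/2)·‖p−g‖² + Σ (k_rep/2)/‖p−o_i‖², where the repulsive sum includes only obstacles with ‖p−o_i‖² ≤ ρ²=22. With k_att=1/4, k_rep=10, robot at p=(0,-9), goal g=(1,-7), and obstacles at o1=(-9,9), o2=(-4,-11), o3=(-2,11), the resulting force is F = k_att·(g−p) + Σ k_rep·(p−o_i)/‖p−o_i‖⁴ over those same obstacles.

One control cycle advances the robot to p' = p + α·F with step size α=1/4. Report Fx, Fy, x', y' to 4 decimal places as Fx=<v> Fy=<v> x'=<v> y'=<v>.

Fx=0.3500 Fy=0.5500 x'=0.0875 y'=-8.8625

F_att = 1/4·(g−p) = 1/4·(1,2) = (0.2500,0.5000)
o1: d²=405 > ρ²=22 → inactive
o2: d²=20 ≤ ρ²=22; F_rep = 10·(4,2)/20² = (0.1000,0.0500)
o3: d²=404 > ρ²=22 → inactive
F = F_att + ΣF_rep = (0.3500,0.5500)
p' = p + 1/4·F = (0.0875,-8.8625)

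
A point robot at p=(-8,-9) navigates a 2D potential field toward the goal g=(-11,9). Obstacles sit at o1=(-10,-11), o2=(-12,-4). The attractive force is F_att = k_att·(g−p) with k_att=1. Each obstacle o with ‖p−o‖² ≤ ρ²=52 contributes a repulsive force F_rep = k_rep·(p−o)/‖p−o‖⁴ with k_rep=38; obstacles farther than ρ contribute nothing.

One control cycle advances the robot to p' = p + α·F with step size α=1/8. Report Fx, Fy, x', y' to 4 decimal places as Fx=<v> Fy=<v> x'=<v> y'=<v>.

F_att = 1·(g−p) = 1·(-3,18) = (-3.0000,18.0000)
o1: d²=8 ≤ ρ²=52; F_rep = 38·(2,2)/8² = (1.1875,1.1875)
o2: d²=41 ≤ ρ²=52; F_rep = 38·(4,-5)/41² = (0.0904,-0.1130)
F = F_att + ΣF_rep = (-1.7221,19.0745)
p' = p + 1/8·F = (-8.2153,-6.6157)

Fx=-1.7221 Fy=19.0745 x'=-8.2153 y'=-6.6157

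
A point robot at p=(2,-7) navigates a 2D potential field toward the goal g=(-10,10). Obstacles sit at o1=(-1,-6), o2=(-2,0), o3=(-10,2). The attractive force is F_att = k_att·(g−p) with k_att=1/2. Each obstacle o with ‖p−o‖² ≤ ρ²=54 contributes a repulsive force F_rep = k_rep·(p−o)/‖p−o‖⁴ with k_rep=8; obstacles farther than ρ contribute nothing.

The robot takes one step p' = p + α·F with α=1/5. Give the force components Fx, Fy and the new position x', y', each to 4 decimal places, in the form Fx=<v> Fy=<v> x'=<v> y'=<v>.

Fx=-5.7600 Fy=8.4200 x'=0.8480 y'=-5.3160

F_att = 1/2·(g−p) = 1/2·(-12,17) = (-6.0000,8.5000)
o1: d²=10 ≤ ρ²=54; F_rep = 8·(3,-1)/10² = (0.2400,-0.0800)
o2: d²=65 > ρ²=54 → inactive
o3: d²=225 > ρ²=54 → inactive
F = F_att + ΣF_rep = (-5.7600,8.4200)
p' = p + 1/5·F = (0.8480,-5.3160)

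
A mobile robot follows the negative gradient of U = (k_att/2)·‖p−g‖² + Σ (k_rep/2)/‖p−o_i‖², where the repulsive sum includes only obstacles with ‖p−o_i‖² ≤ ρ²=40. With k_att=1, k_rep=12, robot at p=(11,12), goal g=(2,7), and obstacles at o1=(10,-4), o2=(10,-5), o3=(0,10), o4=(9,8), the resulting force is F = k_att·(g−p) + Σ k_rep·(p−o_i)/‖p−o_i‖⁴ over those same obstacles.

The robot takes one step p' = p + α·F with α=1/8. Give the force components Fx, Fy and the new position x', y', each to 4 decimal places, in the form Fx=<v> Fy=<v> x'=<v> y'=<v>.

F_att = 1·(g−p) = 1·(-9,-5) = (-9.0000,-5.0000)
o1: d²=257 > ρ²=40 → inactive
o2: d²=290 > ρ²=40 → inactive
o3: d²=125 > ρ²=40 → inactive
o4: d²=20 ≤ ρ²=40; F_rep = 12·(2,4)/20² = (0.0600,0.1200)
F = F_att + ΣF_rep = (-8.9400,-4.8800)
p' = p + 1/8·F = (9.8825,11.3900)

Fx=-8.9400 Fy=-4.8800 x'=9.8825 y'=11.3900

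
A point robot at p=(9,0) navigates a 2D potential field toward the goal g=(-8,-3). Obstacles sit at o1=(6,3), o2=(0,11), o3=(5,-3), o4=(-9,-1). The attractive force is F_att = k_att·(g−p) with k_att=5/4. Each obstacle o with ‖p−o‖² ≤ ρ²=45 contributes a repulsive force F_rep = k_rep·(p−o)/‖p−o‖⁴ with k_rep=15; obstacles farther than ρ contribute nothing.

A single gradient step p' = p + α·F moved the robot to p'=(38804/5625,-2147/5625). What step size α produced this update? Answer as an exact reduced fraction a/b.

α = 1/10

F_att = 5/4·(g−p) = 5/4·(-17,-3) = (-21.2500,-3.7500)
o1: d²=18 ≤ ρ²=45; F_rep = 15·(3,-3)/18² = (0.1389,-0.1389)
o2: d²=202 > ρ²=45 → inactive
o3: d²=25 ≤ ρ²=45; F_rep = 15·(4,3)/25² = (0.0960,0.0720)
o4: d²=325 > ρ²=45 → inactive
F = F_att + ΣF_rep = (-21.0151,-3.8169)
Δp = p'−p = (-2.1015,-0.3817); α = Δx/Fx = (-11821/5625) / (-23642/1125) = 1/10
check: Δy/Fy = (-2147/5625) / (-4294/1125) = 1/10 ✓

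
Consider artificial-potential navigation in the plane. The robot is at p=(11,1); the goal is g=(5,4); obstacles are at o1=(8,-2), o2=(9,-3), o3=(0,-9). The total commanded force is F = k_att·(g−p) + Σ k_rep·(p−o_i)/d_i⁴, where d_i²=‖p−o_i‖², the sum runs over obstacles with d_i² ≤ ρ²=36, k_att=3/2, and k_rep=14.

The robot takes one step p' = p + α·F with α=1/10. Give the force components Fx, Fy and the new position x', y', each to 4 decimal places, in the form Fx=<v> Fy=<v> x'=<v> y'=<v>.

F_att = 3/2·(g−p) = 3/2·(-6,3) = (-9.0000,4.5000)
o1: d²=18 ≤ ρ²=36; F_rep = 14·(3,3)/18² = (0.1296,0.1296)
o2: d²=20 ≤ ρ²=36; F_rep = 14·(2,4)/20² = (0.0700,0.1400)
o3: d²=221 > ρ²=36 → inactive
F = F_att + ΣF_rep = (-8.8004,4.7696)
p' = p + 1/10·F = (10.1200,1.4770)

Fx=-8.8004 Fy=4.7696 x'=10.1200 y'=1.4770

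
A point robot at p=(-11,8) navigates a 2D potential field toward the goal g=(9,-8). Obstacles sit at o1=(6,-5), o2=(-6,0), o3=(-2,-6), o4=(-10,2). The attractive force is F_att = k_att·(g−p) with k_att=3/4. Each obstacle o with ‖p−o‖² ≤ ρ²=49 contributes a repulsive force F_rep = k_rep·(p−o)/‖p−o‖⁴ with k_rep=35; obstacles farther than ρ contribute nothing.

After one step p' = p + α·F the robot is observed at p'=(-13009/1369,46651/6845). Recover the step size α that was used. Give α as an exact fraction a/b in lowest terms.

F_att = 3/4·(g−p) = 3/4·(20,-16) = (15.0000,-12.0000)
o1: d²=458 > ρ²=49 → inactive
o2: d²=89 > ρ²=49 → inactive
o3: d²=277 > ρ²=49 → inactive
o4: d²=37 ≤ ρ²=49; F_rep = 35·(-1,6)/37² = (-0.0256,0.1534)
F = F_att + ΣF_rep = (14.9744,-11.8466)
Δp = p'−p = (1.4974,-1.1847); α = Δx/Fx = (2050/1369) / (20500/1369) = 1/10
check: Δy/Fy = (-8109/6845) / (-16218/1369) = 1/10 ✓

α = 1/10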